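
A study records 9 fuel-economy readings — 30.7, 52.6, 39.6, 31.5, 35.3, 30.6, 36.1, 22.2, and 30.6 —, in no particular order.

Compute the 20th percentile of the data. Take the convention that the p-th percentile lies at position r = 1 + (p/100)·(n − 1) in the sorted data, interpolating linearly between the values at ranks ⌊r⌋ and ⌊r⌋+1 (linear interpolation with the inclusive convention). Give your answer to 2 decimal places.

30.60

Sorted: 22.2, 30.6, 30.6, 30.7, 31.5, 35.3, 36.1, 39.6, 52.6.
n = 9.
r = 1 + (20/100)·(9 − 1) = 1 + 1.6 = 2.6.
Rank 2 is 30.6 and rank 3 is 30.6.
Interpolate: 30.6 + 0.6·(30.6 − 30.6) = 30.6 + 0.6·0 = 30.6.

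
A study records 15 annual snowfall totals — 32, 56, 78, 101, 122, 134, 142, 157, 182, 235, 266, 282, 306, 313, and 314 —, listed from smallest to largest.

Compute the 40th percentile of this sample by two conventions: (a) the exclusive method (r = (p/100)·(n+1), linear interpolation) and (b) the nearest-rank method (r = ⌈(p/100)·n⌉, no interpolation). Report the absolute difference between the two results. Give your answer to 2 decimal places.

n = 15.
(a) r = 6.4; between ranks 6 (134) and 7 (142): 137.2.
(b) the nearest-rank method: rank 6 → 134.
|137.2 − 134| = 3.2.

3.20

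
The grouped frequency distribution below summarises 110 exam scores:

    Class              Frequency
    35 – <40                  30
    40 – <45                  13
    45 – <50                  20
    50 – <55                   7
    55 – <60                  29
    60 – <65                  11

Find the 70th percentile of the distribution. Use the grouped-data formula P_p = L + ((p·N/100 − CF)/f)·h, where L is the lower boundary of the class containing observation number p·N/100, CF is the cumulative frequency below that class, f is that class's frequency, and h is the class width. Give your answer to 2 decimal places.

N = 110; target position k = 70/100 · 110 = 77.
Cumulative frequencies: 30, 43, 63, 70, 99, 110.
Observation 77 falls in the class 55 – <60.
L = 55, CF = 70, f = 29, h = 5.
P70 = 55 + ((77 − 70)/29)·5 = 55 + 1.2069 = 56.2069.

56.21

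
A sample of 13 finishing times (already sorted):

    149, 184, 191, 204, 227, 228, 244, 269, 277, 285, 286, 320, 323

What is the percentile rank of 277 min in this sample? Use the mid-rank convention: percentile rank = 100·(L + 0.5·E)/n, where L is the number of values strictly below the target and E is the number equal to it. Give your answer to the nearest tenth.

Count below 277: L = 8; count equal: E = 1; n = 13.
Percentile rank = 100·(8 + 0.5·1)/13 = 100·8.5/13 = 65.38.

65.4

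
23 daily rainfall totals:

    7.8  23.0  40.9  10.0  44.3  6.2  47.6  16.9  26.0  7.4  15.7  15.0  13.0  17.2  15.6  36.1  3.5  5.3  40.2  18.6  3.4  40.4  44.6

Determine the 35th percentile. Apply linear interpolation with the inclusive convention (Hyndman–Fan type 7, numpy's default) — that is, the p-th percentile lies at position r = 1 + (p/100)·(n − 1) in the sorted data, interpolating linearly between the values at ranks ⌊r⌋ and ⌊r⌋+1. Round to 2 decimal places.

Sorted: 3.4, 3.5, 5.3, 6.2, 7.4, 7.8, 10.0, 13.0, 15.0, 15.6, 15.7, 16.9, 17.2, 18.6, 23.0, 26.0, 36.1, 40.2, 40.4, 40.9, 44.3, 44.6, 47.6.
n = 23.
r = 1 + (35/100)·(23 − 1) = 1 + 7.7 = 8.7.
Rank 8 is 13.0 and rank 9 is 15.0.
Interpolate: 13.0 + 0.7·(15.0 − 13.0) = 13.0 + 0.7·2 = 14.4.

14.40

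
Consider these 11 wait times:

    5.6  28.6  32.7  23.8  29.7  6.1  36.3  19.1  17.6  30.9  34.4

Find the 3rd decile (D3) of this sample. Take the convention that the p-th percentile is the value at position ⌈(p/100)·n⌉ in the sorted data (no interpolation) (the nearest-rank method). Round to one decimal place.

Sorted: 5.6, 6.1, 17.6, 19.1, 23.8, 28.6, 29.7, 30.9, 32.7, 34.4, 36.3.
n = 11.
Position = ⌈30/100 · 11⌉ = ⌈3.3⌉ = 4.
The value at rank 4 is 19.1.

19.1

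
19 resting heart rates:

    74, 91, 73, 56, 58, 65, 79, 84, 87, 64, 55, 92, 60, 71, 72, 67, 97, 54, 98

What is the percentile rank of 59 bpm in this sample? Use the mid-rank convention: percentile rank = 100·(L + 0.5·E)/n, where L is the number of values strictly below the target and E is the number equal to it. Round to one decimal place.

Sorted: 54, 55, 56, 58, 60, 64, 65, 67, 71, 72, 73, 74, 79, 84, 87, 91, 92, 97, 98.
Count below 59: L = 4; count equal: E = 0; n = 19.
Percentile rank = 100·(4 + 0.5·0)/19 = 100·4/19 = 21.05.

21.1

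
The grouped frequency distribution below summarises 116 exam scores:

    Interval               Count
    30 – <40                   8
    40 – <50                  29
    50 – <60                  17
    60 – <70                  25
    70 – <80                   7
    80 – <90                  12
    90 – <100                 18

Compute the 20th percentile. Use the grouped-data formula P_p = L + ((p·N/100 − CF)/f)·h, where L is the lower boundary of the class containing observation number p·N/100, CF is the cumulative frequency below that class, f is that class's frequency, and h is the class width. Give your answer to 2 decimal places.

45.24

N = 116; target position k = 20/100 · 116 = 23.2.
Cumulative frequencies: 8, 37, 54, 79, 86, 98, 116.
Observation 23.2 falls in the class 40 – <50.
L = 40, CF = 8, f = 29, h = 10.
P20 = 40 + ((23.2 − 8)/29)·10 = 40 + 5.24138 = 45.2414.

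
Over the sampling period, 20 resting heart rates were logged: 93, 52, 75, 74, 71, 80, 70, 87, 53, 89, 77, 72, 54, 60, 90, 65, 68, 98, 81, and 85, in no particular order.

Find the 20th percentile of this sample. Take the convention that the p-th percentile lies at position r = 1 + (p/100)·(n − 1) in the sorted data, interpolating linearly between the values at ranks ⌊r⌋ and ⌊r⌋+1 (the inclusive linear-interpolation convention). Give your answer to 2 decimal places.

64.00

Sorted: 52, 53, 54, 60, 65, 68, 70, 71, 72, 74, 75, 77, 80, 81, 85, 87, 89, 90, 93, 98.
n = 20.
r = 1 + (20/100)·(20 − 1) = 1 + 3.8 = 4.8.
Rank 4 is 60 and rank 5 is 65.
Interpolate: 60 + 0.8·(65 − 60) = 60 + 0.8·5 = 64.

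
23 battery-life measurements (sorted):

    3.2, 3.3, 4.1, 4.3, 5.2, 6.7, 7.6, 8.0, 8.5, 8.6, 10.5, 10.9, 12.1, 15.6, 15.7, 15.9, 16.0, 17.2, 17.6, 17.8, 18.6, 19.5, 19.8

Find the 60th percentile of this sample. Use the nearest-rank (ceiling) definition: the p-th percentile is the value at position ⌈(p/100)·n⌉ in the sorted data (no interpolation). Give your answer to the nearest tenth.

n = 23.
Position = ⌈60/100 · 23⌉ = ⌈13.8⌉ = 14.
The value at rank 14 is 15.6.

15.6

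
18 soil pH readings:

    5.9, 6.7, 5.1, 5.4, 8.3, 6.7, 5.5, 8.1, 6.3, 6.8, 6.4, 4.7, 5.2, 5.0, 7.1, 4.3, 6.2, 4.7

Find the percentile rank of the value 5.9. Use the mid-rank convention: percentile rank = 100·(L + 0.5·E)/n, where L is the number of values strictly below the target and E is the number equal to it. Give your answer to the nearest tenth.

Sorted: 4.3, 4.7, 4.7, 5.0, 5.1, 5.2, 5.4, 5.5, 5.9, 6.2, 6.3, 6.4, 6.7, 6.7, 6.8, 7.1, 8.1, 8.3.
Count below 5.9: L = 8; count equal: E = 1; n = 18.
Percentile rank = 100·(8 + 0.5·1)/18 = 100·8.5/18 = 47.22.

47.2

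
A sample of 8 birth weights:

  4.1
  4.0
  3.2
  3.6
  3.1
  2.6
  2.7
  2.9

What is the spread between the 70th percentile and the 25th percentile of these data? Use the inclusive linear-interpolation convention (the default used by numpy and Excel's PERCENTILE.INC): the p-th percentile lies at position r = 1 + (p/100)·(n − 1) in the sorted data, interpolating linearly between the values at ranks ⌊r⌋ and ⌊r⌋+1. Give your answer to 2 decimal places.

0.71

Sorted: 2.6, 2.7, 2.9, 3.1, 3.2, 3.6, 4.0, 4.1.
n = 8.
P25: r = 2.75; ranks 2–3 are 2.7, 2.9; interpolating gives 2.85.
P70: r = 5.9; ranks 5–6 are 3.2, 3.6; interpolating gives 3.56.
Difference: 3.56 − 2.85 = 0.71.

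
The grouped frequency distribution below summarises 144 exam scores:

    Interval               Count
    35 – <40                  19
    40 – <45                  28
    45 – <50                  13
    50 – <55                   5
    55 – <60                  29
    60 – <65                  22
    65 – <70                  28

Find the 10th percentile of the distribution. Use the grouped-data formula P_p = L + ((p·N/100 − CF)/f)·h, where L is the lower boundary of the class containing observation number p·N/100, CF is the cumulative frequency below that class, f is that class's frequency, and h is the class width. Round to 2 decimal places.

N = 144; target position k = 10/100 · 144 = 14.4.
Cumulative frequencies: 19, 47, 60, 65, 94, 116, 144.
Observation 14.4 falls in the class 35 – <40.
L = 35, CF = 0, f = 19, h = 5.
P10 = 35 + ((14.4 − 0)/19)·5 = 35 + 3.78947 = 38.7895.

38.79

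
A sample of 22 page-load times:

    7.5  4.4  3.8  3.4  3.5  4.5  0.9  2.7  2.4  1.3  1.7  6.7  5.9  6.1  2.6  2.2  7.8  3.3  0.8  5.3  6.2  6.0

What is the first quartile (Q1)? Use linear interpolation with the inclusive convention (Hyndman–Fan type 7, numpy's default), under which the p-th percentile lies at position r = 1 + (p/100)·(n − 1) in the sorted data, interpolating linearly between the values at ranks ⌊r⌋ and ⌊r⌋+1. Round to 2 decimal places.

Sorted: 0.8, 0.9, 1.3, 1.7, 2.2, 2.4, 2.6, 2.7, 3.3, 3.4, 3.5, 3.8, 4.4, 4.5, 5.3, 5.9, 6.0, 6.1, 6.2, 6.7, 7.5, 7.8.
n = 22.
r = 1 + (25/100)·(22 − 1) = 1 + 5.25 = 6.25.
Rank 6 is 2.4 and rank 7 is 2.6.
Interpolate: 2.4 + 0.25·(2.6 − 2.4) = 2.4 + 0.25·0.2 = 2.45.

2.45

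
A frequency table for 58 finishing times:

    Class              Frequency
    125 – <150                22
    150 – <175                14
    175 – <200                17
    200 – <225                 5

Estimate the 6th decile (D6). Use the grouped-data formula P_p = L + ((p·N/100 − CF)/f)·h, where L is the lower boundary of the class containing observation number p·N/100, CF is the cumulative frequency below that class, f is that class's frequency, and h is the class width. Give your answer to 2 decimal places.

172.86

N = 58; target position k = 60/100 · 58 = 34.8.
Cumulative frequencies: 22, 36, 53, 58.
Observation 34.8 falls in the class 150 – <175.
L = 150, CF = 22, f = 14, h = 25.
P60 = 150 + ((34.8 − 22)/14)·25 = 150 + 22.8571 = 172.857.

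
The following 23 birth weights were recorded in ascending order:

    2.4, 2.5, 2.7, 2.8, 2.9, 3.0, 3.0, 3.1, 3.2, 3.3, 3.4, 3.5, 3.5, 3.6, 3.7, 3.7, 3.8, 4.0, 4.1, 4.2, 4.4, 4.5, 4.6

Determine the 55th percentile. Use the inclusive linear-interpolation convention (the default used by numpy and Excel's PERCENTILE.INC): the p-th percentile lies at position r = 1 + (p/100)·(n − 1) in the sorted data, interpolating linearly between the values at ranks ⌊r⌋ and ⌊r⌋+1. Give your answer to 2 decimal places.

3.51

n = 23.
r = 1 + (55/100)·(23 − 1) = 1 + 12.1 = 13.1.
Rank 13 is 3.5 and rank 14 is 3.6.
Interpolate: 3.5 + 0.1·(3.6 − 3.5) = 3.5 + 0.1·0.1 = 3.51.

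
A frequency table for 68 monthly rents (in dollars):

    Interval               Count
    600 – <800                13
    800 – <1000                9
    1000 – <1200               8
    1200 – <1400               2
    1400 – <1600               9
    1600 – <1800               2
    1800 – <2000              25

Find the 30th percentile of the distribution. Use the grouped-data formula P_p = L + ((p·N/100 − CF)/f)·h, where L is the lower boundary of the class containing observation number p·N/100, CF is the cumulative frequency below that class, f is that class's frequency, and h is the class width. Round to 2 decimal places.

964.44

N = 68; target position k = 30/100 · 68 = 20.4.
Cumulative frequencies: 13, 22, 30, 32, 41, 43, 68.
Observation 20.4 falls in the class 800 – <1000.
L = 800, CF = 13, f = 9, h = 200.
P30 = 800 + ((20.4 − 13)/9)·200 = 800 + 164.444 = 964.444.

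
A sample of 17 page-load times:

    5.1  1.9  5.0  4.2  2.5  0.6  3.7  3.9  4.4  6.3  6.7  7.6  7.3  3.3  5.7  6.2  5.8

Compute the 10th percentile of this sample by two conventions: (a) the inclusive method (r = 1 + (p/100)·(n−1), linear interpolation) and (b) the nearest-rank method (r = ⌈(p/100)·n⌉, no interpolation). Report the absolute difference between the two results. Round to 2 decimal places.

0.36

Sorted: 0.6, 1.9, 2.5, 3.3, 3.7, 3.9, 4.2, 4.4, 5.0, 5.1, 5.7, 5.8, 6.2, 6.3, 6.7, 7.3, 7.6.
n = 17.
(a) r = 2.6; between ranks 2 (1.9) and 3 (2.5): 2.26.
(b) the nearest-rank method: rank 2 → 1.9.
|2.26 − 1.9| = 0.36.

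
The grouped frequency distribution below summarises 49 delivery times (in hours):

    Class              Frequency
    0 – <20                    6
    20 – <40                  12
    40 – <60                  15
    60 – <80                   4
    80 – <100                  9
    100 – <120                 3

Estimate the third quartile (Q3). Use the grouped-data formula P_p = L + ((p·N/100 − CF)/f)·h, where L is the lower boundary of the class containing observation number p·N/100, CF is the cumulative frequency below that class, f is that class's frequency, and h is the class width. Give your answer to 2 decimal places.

78.75

N = 49; target position k = 75/100 · 49 = 36.75.
Cumulative frequencies: 6, 18, 33, 37, 46, 49.
Observation 36.75 falls in the class 60 – <80.
L = 60, CF = 33, f = 4, h = 20.
P75 = 60 + ((36.75 − 33)/4)·20 = 60 + 18.75 = 78.75.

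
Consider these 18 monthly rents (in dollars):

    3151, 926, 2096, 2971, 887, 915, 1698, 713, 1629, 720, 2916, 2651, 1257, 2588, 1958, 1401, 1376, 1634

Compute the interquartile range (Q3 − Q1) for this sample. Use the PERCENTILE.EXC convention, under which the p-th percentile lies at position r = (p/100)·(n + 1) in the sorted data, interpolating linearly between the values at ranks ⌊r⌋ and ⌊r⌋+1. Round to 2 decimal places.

Sorted: 713, 720, 887, 915, 926, 1257, 1376, 1401, 1629, 1634, 1698, 1958, 2096, 2588, 2651, 2916, 2971, 3151.
n = 18.
P25: r = 4.75; ranks 4–5 are 915, 926; interpolating gives 923.25.
P75: r = 14.25; ranks 14–15 are 2588, 2651; interpolating gives 2603.75.
Difference: 2603.75 − 923.25 = 1680.5.

1680.50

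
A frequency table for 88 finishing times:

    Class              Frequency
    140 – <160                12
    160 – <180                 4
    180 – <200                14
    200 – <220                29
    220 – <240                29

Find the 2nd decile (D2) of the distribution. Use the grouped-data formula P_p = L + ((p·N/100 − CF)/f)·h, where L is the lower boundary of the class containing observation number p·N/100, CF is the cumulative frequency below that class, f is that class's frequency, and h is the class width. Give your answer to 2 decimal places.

182.29

N = 88; target position k = 20/100 · 88 = 17.6.
Cumulative frequencies: 12, 16, 30, 59, 88.
Observation 17.6 falls in the class 180 – <200.
L = 180, CF = 16, f = 14, h = 20.
P20 = 180 + ((17.6 − 16)/14)·20 = 180 + 2.28571 = 182.286.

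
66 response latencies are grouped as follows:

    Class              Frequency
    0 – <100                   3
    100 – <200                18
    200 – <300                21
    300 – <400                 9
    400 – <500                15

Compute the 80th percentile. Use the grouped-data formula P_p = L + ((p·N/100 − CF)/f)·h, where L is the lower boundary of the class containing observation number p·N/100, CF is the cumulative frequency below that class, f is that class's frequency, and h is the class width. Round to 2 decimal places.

N = 66; target position k = 80/100 · 66 = 52.8.
Cumulative frequencies: 3, 21, 42, 51, 66.
Observation 52.8 falls in the class 400 – <500.
L = 400, CF = 51, f = 15, h = 100.
P80 = 400 + ((52.8 − 51)/15)·100 = 400 + 12 = 412.

412.00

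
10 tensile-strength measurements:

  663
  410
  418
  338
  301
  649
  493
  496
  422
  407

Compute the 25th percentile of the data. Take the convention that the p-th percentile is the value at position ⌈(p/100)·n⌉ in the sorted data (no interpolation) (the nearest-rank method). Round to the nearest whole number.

Sorted: 301, 338, 407, 410, 418, 422, 493, 496, 649, 663.
n = 10.
Position = ⌈25/100 · 10⌉ = ⌈2.5⌉ = 3.
The value at rank 3 is 407.

407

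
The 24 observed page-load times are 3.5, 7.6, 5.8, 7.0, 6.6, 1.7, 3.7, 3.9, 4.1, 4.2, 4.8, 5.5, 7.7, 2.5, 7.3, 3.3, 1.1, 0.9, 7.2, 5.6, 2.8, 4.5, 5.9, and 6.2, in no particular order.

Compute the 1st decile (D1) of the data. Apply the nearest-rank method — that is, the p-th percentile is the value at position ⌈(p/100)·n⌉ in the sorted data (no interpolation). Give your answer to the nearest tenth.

1.7

Sorted: 0.9, 1.1, 1.7, 2.5, 2.8, 3.3, 3.5, 3.7, 3.9, 4.1, 4.2, 4.5, 4.8, 5.5, 5.6, 5.8, 5.9, 6.2, 6.6, 7.0, 7.2, 7.3, 7.6, 7.7.
n = 24.
Position = ⌈10/100 · 24⌉ = ⌈2.4⌉ = 3.
The value at rank 3 is 1.7.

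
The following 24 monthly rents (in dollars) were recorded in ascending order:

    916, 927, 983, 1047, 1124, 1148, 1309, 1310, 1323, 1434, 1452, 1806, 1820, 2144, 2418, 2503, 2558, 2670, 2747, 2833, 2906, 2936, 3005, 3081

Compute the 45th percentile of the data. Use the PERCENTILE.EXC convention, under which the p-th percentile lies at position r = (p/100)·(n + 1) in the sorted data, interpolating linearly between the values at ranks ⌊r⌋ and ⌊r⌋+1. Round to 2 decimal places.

1540.50

n = 24.
r = (45/100)·(24 + 1) = 11.25.
Rank 11 is 1452 and rank 12 is 1806.
Interpolate: 1452 + 0.25·(1806 − 1452) = 1452 + 0.25·354 = 1540.5.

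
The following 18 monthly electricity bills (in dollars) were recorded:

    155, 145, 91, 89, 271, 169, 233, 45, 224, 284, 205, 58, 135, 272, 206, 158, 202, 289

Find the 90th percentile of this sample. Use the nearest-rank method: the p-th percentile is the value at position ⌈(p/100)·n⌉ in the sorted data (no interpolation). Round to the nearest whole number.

284

Sorted: 45, 58, 89, 91, 135, 145, 155, 158, 169, 202, 205, 206, 224, 233, 271, 272, 284, 289.
n = 18.
Position = ⌈90/100 · 18⌉ = ⌈16.2⌉ = 17.
The value at rank 17 is 284.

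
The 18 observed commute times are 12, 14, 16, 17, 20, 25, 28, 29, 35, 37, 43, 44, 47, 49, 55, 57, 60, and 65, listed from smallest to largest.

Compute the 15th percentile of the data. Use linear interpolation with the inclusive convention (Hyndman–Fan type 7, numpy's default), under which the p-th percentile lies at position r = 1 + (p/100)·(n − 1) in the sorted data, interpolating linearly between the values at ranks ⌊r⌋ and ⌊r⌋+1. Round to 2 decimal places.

16.55

n = 18.
r = 1 + (15/100)·(18 − 1) = 1 + 2.55 = 3.55.
Rank 3 is 16 and rank 4 is 17.
Interpolate: 16 + 0.55·(17 − 16) = 16 + 0.55·1 = 16.55.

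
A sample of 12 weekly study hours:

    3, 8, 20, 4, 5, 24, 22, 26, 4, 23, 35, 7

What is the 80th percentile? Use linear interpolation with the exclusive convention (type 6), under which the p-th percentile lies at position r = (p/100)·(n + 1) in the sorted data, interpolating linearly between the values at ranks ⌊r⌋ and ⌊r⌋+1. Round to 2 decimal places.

Sorted: 3, 4, 4, 5, 7, 8, 20, 22, 23, 24, 26, 35.
n = 12.
r = (80/100)·(12 + 1) = 10.4.
Rank 10 is 24 and rank 11 is 26.
Interpolate: 24 + 0.4·(26 − 24) = 24 + 0.4·2 = 24.8.

24.80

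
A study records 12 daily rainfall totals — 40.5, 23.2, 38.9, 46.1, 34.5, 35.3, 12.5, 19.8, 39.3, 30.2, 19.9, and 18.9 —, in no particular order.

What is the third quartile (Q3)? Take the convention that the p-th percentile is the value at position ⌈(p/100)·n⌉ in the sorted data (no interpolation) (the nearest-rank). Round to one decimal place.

38.9

Sorted: 12.5, 18.9, 19.8, 19.9, 23.2, 30.2, 34.5, 35.3, 38.9, 39.3, 40.5, 46.1.
n = 12.
Position = ⌈75/100 · 12⌉ = ⌈9⌉ = 9.
The value at rank 9 is 38.9.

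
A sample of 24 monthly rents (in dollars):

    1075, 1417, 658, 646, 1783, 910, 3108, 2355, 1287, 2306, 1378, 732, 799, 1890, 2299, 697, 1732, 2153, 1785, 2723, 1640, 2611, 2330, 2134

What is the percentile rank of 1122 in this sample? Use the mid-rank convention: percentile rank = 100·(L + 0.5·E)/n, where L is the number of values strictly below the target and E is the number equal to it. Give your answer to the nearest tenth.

29.2

Sorted: 646, 658, 697, 732, 799, 910, 1075, 1287, 1378, 1417, 1640, 1732, 1783, 1785, 1890, 2134, 2153, 2299, 2306, 2330, 2355, 2611, 2723, 3108.
Count below 1122: L = 7; count equal: E = 0; n = 24.
Percentile rank = 100·(7 + 0.5·0)/24 = 100·7/24 = 29.17.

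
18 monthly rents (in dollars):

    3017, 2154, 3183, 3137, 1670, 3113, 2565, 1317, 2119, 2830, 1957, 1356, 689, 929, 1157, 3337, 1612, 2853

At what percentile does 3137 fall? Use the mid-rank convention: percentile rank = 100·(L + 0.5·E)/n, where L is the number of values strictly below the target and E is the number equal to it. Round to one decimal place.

Sorted: 689, 929, 1157, 1317, 1356, 1612, 1670, 1957, 2119, 2154, 2565, 2830, 2853, 3017, 3113, 3137, 3183, 3337.
Count below 3137: L = 15; count equal: E = 1; n = 18.
Percentile rank = 100·(15 + 0.5·1)/18 = 100·15.5/18 = 86.11.

86.1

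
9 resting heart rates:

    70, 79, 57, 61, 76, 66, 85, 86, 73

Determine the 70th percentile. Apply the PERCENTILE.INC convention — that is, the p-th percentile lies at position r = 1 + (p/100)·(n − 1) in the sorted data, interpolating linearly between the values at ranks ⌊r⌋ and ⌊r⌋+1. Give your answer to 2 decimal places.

Sorted: 57, 61, 66, 70, 73, 76, 79, 85, 86.
n = 9.
r = 1 + (70/100)·(9 − 1) = 1 + 5.6 = 6.6.
Rank 6 is 76 and rank 7 is 79.
Interpolate: 76 + 0.6·(79 − 76) = 76 + 0.6·3 = 77.8.

77.80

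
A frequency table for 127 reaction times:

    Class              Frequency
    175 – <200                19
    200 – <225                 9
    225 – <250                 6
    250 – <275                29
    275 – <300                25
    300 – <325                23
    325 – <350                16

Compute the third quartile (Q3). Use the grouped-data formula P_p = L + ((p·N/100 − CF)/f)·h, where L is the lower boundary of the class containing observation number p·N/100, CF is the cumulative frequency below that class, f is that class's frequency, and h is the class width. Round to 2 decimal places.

307.88

N = 127; target position k = 75/100 · 127 = 95.25.
Cumulative frequencies: 19, 28, 34, 63, 88, 111, 127.
Observation 95.25 falls in the class 300 – <325.
L = 300, CF = 88, f = 23, h = 25.
P75 = 300 + ((95.25 − 88)/23)·25 = 300 + 7.88043 = 307.88.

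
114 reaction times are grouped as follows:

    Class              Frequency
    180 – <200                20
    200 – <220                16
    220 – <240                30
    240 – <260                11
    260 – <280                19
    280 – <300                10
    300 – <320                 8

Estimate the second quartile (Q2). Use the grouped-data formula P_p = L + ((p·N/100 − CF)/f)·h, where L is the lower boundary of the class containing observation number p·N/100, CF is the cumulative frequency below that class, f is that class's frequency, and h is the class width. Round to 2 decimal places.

234.00

N = 114; target position k = 50/100 · 114 = 57.
Cumulative frequencies: 20, 36, 66, 77, 96, 106, 114.
Observation 57 falls in the class 220 – <240.
L = 220, CF = 36, f = 30, h = 20.
P50 = 220 + ((57 − 36)/30)·20 = 220 + 14 = 234.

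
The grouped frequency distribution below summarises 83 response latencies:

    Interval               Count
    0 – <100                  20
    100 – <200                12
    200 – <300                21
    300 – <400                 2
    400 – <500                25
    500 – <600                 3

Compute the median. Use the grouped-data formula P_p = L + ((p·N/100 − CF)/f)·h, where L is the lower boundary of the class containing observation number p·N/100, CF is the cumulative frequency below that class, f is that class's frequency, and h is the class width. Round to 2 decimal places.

N = 83; target position k = 50/100 · 83 = 41.5.
Cumulative frequencies: 20, 32, 53, 55, 80, 83.
Observation 41.5 falls in the class 200 – <300.
L = 200, CF = 32, f = 21, h = 100.
P50 = 200 + ((41.5 − 32)/21)·100 = 200 + 45.2381 = 245.238.

245.24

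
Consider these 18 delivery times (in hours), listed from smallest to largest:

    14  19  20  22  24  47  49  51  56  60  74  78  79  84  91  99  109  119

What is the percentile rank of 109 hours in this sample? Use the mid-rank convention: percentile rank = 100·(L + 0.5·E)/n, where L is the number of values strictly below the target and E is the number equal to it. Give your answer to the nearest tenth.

91.7

Count below 109: L = 16; count equal: E = 1; n = 18.
Percentile rank = 100·(16 + 0.5·1)/18 = 100·16.5/18 = 91.67.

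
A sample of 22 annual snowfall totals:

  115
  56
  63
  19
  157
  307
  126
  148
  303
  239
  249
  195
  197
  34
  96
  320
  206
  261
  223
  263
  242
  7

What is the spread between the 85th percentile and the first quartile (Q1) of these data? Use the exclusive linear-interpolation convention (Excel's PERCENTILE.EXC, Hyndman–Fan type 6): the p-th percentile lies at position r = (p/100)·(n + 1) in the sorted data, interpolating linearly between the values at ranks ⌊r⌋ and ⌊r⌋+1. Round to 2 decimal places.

Sorted: 7, 19, 34, 56, 63, 96, 115, 126, 148, 157, 195, 197, 206, 223, 239, 242, 249, 261, 263, 303, 307, 320.
n = 22.
P25: r = 5.75; ranks 5–6 are 63, 96; interpolating gives 87.75.
P85: r = 19.55; ranks 19–20 are 263, 303; interpolating gives 285.
Difference: 285 − 87.75 = 197.25.

197.25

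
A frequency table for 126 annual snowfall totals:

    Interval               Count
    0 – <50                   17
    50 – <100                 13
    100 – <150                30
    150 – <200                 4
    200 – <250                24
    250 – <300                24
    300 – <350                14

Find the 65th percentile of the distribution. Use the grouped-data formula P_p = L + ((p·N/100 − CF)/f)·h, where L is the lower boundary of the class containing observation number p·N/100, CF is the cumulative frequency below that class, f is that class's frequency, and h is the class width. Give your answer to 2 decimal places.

237.29

N = 126; target position k = 65/100 · 126 = 81.9.
Cumulative frequencies: 17, 30, 60, 64, 88, 112, 126.
Observation 81.9 falls in the class 200 – <250.
L = 200, CF = 64, f = 24, h = 50.
P65 = 200 + ((81.9 − 64)/24)·50 = 200 + 37.2917 = 237.292.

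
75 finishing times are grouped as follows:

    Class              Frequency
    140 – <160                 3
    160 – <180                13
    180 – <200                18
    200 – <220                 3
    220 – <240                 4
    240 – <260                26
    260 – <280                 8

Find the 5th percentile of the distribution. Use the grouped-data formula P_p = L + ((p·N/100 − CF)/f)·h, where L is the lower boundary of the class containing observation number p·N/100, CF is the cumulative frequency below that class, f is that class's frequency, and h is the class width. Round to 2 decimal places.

161.15

N = 75; target position k = 5/100 · 75 = 3.75.
Cumulative frequencies: 3, 16, 34, 37, 41, 67, 75.
Observation 3.75 falls in the class 160 – <180.
L = 160, CF = 3, f = 13, h = 20.
P5 = 160 + ((3.75 − 3)/13)·20 = 160 + 1.15385 = 161.154.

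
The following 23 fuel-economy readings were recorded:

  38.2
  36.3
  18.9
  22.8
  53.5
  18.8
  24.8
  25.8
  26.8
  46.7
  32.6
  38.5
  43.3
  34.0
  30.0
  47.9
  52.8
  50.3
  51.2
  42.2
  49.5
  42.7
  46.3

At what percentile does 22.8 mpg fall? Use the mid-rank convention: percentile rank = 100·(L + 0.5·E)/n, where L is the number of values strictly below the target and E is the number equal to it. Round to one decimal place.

Sorted: 18.8, 18.9, 22.8, 24.8, 25.8, 26.8, 30.0, 32.6, 34.0, 36.3, 38.2, 38.5, 42.2, 42.7, 43.3, 46.3, 46.7, 47.9, 49.5, 50.3, 51.2, 52.8, 53.5.
Count below 22.8: L = 2; count equal: E = 1; n = 23.
Percentile rank = 100·(2 + 0.5·1)/23 = 100·2.5/23 = 10.87.

10.9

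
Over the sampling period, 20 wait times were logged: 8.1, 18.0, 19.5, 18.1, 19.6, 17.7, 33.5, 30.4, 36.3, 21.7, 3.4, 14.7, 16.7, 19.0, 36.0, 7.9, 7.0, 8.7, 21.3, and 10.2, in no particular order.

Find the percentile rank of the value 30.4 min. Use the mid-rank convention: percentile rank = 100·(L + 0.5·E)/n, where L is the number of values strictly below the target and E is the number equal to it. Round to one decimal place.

Sorted: 3.4, 7.0, 7.9, 8.1, 8.7, 10.2, 14.7, 16.7, 17.7, 18.0, 18.1, 19.0, 19.5, 19.6, 21.3, 21.7, 30.4, 33.5, 36.0, 36.3.
Count below 30.4: L = 16; count equal: E = 1; n = 20.
Percentile rank = 100·(16 + 0.5·1)/20 = 100·16.5/20 = 82.5.

82.5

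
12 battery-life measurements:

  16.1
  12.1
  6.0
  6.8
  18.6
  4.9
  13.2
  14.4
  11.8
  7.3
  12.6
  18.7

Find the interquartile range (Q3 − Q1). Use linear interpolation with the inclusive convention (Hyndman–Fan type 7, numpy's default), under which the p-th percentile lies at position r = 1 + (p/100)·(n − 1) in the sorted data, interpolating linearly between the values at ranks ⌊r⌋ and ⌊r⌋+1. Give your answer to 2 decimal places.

Sorted: 4.9, 6.0, 6.8, 7.3, 11.8, 12.1, 12.6, 13.2, 14.4, 16.1, 18.6, 18.7.
n = 12.
P25: r = 3.75; ranks 3–4 are 6.8, 7.3; interpolating gives 7.175.
P75: r = 9.25; ranks 9–10 are 14.4, 16.1; interpolating gives 14.825.
Difference: 14.825 − 7.175 = 7.65.

7.65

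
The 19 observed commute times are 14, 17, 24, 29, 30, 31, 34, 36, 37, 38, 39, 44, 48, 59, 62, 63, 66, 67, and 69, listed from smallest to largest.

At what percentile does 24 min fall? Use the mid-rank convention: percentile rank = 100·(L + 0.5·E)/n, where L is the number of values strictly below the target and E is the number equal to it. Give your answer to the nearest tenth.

Count below 24: L = 2; count equal: E = 1; n = 19.
Percentile rank = 100·(2 + 0.5·1)/19 = 100·2.5/19 = 13.16.

13.2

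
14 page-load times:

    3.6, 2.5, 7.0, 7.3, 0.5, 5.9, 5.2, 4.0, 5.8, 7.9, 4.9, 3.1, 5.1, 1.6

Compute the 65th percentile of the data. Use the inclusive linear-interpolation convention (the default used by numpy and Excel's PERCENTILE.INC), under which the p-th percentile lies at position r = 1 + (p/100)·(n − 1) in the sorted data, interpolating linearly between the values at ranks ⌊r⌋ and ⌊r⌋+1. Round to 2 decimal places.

Sorted: 0.5, 1.6, 2.5, 3.1, 3.6, 4.0, 4.9, 5.1, 5.2, 5.8, 5.9, 7.0, 7.3, 7.9.
n = 14.
r = 1 + (65/100)·(14 − 1) = 1 + 8.45 = 9.45.
Rank 9 is 5.2 and rank 10 is 5.8.
Interpolate: 5.2 + 0.45·(5.8 − 5.2) = 5.2 + 0.45·0.6 = 5.47.

5.47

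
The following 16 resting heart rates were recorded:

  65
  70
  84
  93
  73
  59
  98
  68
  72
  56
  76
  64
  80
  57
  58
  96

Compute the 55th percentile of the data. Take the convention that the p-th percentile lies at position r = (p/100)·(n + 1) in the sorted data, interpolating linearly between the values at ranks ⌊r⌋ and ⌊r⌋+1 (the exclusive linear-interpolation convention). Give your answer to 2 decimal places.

Sorted: 56, 57, 58, 59, 64, 65, 68, 70, 72, 73, 76, 80, 84, 93, 96, 98.
n = 16.
r = (55/100)·(16 + 1) = 9.35.
Rank 9 is 72 and rank 10 is 73.
Interpolate: 72 + 0.35·(73 − 72) = 72 + 0.35·1 = 72.35.

72.35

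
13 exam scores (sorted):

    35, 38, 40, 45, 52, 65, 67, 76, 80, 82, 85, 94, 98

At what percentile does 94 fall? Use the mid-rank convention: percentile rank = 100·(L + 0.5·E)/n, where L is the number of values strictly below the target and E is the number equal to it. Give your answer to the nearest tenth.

88.5

Count below 94: L = 11; count equal: E = 1; n = 13.
Percentile rank = 100·(11 + 0.5·1)/13 = 100·11.5/13 = 88.46.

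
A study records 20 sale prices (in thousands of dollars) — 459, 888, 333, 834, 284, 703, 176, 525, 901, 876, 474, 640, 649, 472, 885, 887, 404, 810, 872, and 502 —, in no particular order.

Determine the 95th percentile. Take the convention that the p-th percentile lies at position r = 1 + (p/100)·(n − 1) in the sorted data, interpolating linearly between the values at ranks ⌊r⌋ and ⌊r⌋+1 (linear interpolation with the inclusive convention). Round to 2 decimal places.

Sorted: 176, 284, 333, 404, 459, 472, 474, 502, 525, 640, 649, 703, 810, 834, 872, 876, 885, 887, 888, 901.
n = 20.
r = 1 + (95/100)·(20 − 1) = 1 + 18.05 = 19.05.
Rank 19 is 888 and rank 20 is 901.
Interpolate: 888 + 0.05·(901 − 888) = 888 + 0.05·13 = 888.65.

888.65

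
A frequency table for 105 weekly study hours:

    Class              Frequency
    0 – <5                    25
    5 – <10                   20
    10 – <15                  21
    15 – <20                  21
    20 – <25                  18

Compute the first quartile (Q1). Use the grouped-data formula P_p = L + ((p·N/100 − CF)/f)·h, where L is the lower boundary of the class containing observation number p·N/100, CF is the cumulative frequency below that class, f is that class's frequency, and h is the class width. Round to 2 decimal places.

5.31

N = 105; target position k = 25/100 · 105 = 26.25.
Cumulative frequencies: 25, 45, 66, 87, 105.
Observation 26.25 falls in the class 5 – <10.
L = 5, CF = 25, f = 20, h = 5.
P25 = 5 + ((26.25 − 25)/20)·5 = 5 + 0.3125 = 5.3125.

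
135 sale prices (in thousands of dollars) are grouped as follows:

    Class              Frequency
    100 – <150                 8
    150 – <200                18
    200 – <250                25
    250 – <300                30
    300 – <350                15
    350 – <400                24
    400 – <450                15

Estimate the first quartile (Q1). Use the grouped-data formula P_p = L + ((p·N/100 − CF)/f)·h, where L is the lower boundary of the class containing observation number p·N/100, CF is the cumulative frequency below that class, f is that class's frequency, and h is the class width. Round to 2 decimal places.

N = 135; target position k = 25/100 · 135 = 33.75.
Cumulative frequencies: 8, 26, 51, 81, 96, 120, 135.
Observation 33.75 falls in the class 200 – <250.
L = 200, CF = 26, f = 25, h = 50.
P25 = 200 + ((33.75 − 26)/25)·50 = 200 + 15.5 = 215.5.

215.50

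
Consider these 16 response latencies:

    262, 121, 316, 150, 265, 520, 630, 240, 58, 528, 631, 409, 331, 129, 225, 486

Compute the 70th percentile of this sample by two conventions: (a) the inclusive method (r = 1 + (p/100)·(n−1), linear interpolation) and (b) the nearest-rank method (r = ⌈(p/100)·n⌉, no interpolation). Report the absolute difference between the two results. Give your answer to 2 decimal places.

38.50

Sorted: 58, 121, 129, 150, 225, 240, 262, 265, 316, 331, 409, 486, 520, 528, 630, 631.
n = 16.
(a) r = 11.5; between ranks 11 (409) and 12 (486): 447.5.
(b) the nearest-rank method: rank 12 → 486.
|447.5 − 486| = 38.5.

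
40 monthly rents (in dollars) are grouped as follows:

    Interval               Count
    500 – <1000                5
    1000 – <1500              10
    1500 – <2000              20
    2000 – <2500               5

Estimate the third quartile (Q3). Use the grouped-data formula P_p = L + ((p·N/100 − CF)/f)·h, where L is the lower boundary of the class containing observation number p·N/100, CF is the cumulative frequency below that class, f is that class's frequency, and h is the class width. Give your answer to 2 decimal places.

N = 40; target position k = 75/100 · 40 = 30.
Cumulative frequencies: 5, 15, 35, 40.
Observation 30 falls in the class 1500 – <2000.
L = 1500, CF = 15, f = 20, h = 500.
P75 = 1500 + ((30 − 15)/20)·500 = 1500 + 375 = 1875.

1875.00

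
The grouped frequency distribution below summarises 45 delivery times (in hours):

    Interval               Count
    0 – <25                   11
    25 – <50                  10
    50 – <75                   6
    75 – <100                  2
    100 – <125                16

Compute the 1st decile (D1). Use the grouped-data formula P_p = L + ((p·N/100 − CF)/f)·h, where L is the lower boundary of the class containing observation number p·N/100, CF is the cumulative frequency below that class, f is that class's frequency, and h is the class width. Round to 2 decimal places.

N = 45; target position k = 10/100 · 45 = 4.5.
Cumulative frequencies: 11, 21, 27, 29, 45.
Observation 4.5 falls in the class 0 – <25.
L = 0, CF = 0, f = 11, h = 25.
P10 = 0 + ((4.5 − 0)/11)·25 = 0 + 10.2273 = 10.2273.

10.23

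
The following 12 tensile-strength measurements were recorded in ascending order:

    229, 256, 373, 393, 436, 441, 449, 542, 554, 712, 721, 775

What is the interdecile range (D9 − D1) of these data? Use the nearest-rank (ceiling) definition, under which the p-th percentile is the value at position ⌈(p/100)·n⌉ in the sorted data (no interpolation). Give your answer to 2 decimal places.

n = 12.
P10: rank ⌈10/100·12⌉ = 2 → 256.
P90: rank ⌈90/100·12⌉ = 11 → 721.
Difference: 721 − 256 = 465.

465.00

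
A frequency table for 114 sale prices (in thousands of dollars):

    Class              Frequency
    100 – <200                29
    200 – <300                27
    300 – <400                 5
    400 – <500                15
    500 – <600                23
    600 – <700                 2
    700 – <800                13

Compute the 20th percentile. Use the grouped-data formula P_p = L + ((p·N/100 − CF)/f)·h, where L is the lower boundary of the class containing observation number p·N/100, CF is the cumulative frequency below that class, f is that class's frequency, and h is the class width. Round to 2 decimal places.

178.62

N = 114; target position k = 20/100 · 114 = 22.8.
Cumulative frequencies: 29, 56, 61, 76, 99, 101, 114.
Observation 22.8 falls in the class 100 – <200.
L = 100, CF = 0, f = 29, h = 100.
P20 = 100 + ((22.8 − 0)/29)·100 = 100 + 78.6207 = 178.621.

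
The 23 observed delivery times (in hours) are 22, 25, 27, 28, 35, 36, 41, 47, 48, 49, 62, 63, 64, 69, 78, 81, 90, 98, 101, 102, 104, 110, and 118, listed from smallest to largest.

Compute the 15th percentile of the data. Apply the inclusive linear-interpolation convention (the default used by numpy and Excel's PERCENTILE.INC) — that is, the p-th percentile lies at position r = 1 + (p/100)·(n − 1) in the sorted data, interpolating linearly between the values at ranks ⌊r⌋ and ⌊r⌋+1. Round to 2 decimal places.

n = 23.
r = 1 + (15/100)·(23 − 1) = 1 + 3.3 = 4.3.
Rank 4 is 28 and rank 5 is 35.
Interpolate: 28 + 0.3·(35 − 28) = 28 + 0.3·7 = 30.1.

30.10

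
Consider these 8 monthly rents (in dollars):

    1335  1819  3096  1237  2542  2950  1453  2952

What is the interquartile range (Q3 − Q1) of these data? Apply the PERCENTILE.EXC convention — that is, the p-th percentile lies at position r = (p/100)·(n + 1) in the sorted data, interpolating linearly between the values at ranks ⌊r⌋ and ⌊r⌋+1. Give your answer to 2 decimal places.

1587.00

Sorted: 1237, 1335, 1453, 1819, 2542, 2950, 2952, 3096.
n = 8.
P25: r = 2.25; ranks 2–3 are 1335, 1453; interpolating gives 1364.5.
P75: r = 6.75; ranks 6–7 are 2950, 2952; interpolating gives 2951.5.
Difference: 2951.5 − 1364.5 = 1587.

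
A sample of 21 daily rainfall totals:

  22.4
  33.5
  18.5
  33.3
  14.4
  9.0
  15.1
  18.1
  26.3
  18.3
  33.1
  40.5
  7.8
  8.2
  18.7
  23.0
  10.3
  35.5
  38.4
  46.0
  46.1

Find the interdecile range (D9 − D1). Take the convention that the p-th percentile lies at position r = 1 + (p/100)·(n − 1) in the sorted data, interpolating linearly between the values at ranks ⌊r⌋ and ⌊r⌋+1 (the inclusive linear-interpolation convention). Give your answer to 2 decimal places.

Sorted: 7.8, 8.2, 9.0, 10.3, 14.4, 15.1, 18.1, 18.3, 18.5, 18.7, 22.4, 23.0, 26.3, 33.1, 33.3, 33.5, 35.5, 38.4, 40.5, 46.0, 46.1.
n = 21.
P10: r = 3 (integer) → 9.
P90: r = 19 (integer) → 40.5.
Difference: 40.5 − 9 = 31.5.

31.50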